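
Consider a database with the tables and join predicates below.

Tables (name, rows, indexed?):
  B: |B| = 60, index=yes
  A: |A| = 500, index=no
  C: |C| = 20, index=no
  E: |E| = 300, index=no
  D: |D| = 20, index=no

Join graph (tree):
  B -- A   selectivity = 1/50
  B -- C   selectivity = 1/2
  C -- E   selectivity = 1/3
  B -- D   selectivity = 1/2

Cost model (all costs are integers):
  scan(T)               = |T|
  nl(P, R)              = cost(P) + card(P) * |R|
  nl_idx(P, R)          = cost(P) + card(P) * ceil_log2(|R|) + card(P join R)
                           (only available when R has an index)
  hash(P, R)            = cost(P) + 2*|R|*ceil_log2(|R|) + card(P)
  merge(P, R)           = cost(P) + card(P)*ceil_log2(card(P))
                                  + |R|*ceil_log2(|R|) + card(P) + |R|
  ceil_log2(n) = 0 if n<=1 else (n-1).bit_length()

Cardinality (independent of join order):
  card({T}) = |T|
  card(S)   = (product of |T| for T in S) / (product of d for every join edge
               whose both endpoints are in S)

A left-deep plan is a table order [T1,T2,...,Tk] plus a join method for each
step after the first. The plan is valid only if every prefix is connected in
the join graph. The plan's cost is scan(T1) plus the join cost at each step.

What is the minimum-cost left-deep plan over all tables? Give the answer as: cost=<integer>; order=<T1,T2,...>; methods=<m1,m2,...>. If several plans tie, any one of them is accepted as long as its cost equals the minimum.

Selinger DP (subsets sized 1..n):
  {B}: scan cost=60, card=60
  {A}: scan cost=500, card=500
  {C}: scan cost=20, card=20
  {E}: scan cost=300, card=300
  {D}: scan cost=20, card=20
  {AB}: card=600; try (B,hash)→1720, (B,nl_idx)→4100, (A,merge)→5480, (B,merge)→5920, (A,hash)→9120, (A,nl)→30060 …(+1); best=1720 via (B,hash)
  {BC}: card=600; try (C,hash)→320, (B,merge)→560, (C,merge)→600, (B,nl_idx)→740, (B,hash)→760, (B,nl)→1220 …(+1); best=320 via (C,hash)
  {BD}: card=600; try (D,hash)→320, (B,merge)→560, (D,merge)→600, (B,nl_idx)→740, (B,hash)→760, (B,nl)→1220 …(+1); best=320 via (D,hash)
  {CE}: card=2000; try (C,hash)→800, (E,merge)→3140, (C,merge)→3420, (E,hash)→5440, (E,nl)→6020, (C,nl)→6300; best=800 via (C,hash)
  {ABC}: card=6000; try (C,hash)→2520, (C,merge)→8440, (A,hash)→9920, (A,merge)→11920, (C,nl)→13720, (A,nl)→300320; best=2520 via (C,hash)
  {ABD}: card=6000; try (D,hash)→2520, (D,merge)→8440, (A,hash)→9920, (A,merge)→11920, (D,nl)→13720, (A,nl)→300320; best=2520 via (D,hash)
  {BCE}: card=60000; try (B,hash)→3520, (E,hash)→6320, (E,merge)→9920, (B,merge)→25220, (B,nl_idx)→72800, (B,nl)→120800 …(+1); best=3520 via (B,hash)
  {BCD}: card=6000; try (D,hash)→1120, (C,hash)→1120, (D,merge)→7040, (C,merge)→7040, (D,nl)→12320, (C,nl)→12320; best=1120 via (D,hash)
  {ABCE}: card=600000; try (E,hash)→13920, (A,hash)→72520, (E,merge)→89520, (A,merge)→1028520, (E,nl)→1802520, (A,nl)→30003520; best=13920 via (E,hash)
  {ABCD}: card=60000; try (D,hash)→8720, (C,hash)→8720, (A,hash)→16120, (D,merge)→86640, (C,merge)→86640, (A,merge)→90120 …(+3); best=8720 via (D,hash)
  {BCDE}: card=600000; try (E,hash)→12520, (D,hash)→63720, (E,merge)→88120, (D,merge)→1023640, (D,nl)→1203520, (E,nl)→1801120; best=12520 via (E,hash)
  {ABCDE}: card=6000000; try (E,hash)→74120, (D,hash)→614120, (A,hash)→621520, (E,merge)→1031720, (D,nl)→12013920, (D,merge)→12614040 …(+3); best=74120 via (E,hash)

cost=74120; order=A,B,C,D,E; methods=hash,hash,hash,hash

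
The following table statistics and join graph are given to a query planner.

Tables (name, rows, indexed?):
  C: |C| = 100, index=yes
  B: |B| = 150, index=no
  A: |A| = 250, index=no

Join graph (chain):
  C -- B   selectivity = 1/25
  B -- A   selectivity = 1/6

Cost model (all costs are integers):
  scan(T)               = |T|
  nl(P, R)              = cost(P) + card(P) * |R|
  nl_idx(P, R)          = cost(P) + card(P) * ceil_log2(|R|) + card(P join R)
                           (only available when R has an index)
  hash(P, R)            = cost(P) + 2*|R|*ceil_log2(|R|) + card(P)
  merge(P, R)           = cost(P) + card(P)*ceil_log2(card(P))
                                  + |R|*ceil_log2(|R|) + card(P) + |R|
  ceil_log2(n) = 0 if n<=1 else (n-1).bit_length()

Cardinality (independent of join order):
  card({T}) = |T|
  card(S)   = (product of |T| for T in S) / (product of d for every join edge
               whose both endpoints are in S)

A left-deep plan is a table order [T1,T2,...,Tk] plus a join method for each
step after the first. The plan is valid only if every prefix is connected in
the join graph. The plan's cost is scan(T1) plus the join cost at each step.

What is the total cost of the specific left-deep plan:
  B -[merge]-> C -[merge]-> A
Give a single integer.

step 1: scan B: cost=150, card=150
step 2: join C via merge
    card(P join C) = 150*100/(25) = 600
    cost = 150 + 150*8 + 100*7 + 150 + 100 = 2300
step 3: join A via merge
    card(P join A) = 600*250/(6) = 25000
    cost = 2300 + 600*10 + 250*8 + 600 + 250 = 11150

11150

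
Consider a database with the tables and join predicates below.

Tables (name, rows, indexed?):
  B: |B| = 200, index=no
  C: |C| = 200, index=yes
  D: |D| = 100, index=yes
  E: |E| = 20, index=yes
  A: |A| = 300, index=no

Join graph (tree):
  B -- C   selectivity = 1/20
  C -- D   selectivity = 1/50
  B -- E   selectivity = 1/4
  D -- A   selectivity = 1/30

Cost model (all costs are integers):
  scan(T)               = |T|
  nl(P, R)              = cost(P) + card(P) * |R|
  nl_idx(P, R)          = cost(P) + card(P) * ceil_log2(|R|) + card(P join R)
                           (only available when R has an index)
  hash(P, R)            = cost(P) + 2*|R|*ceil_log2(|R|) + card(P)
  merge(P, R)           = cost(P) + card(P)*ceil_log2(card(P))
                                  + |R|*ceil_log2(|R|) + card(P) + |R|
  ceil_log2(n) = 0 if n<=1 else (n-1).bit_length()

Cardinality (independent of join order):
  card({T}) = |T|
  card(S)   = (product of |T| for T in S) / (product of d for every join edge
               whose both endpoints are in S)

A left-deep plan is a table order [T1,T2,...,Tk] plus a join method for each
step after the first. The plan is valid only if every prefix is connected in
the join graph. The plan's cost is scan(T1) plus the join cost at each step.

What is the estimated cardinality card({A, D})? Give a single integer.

1000

Tables in S: A(300), D(100)
Edges inside S: D-A(d=30)
numerator = 300 * 100 = 30000
denominator = 30 = 30
card(S) = 30000 / 30 = 1000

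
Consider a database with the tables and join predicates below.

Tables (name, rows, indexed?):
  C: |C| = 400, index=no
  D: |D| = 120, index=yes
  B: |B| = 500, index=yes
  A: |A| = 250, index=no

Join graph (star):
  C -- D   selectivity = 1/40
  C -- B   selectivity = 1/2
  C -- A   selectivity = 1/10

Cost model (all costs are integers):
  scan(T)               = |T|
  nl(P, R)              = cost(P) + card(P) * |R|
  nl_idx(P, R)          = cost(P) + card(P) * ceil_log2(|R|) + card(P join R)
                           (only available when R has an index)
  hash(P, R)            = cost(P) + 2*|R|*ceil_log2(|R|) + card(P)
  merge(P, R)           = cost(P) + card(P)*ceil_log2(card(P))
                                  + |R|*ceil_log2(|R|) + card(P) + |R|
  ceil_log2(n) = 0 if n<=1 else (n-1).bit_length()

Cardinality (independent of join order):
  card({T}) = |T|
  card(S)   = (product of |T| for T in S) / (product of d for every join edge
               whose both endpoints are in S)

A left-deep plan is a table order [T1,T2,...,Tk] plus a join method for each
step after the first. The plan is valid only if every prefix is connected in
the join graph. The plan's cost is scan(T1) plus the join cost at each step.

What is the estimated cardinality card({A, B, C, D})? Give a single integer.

7500000

Tables in S: A(250), B(500), C(400), D(120)
Edges inside S: C-D(d=40), C-B(d=2), C-A(d=10)
numerator = 250 * 500 * 400 * 120 = 6000000000
denominator = 40 * 2 * 10 = 800
card(S) = 6000000000 / 800 = 7500000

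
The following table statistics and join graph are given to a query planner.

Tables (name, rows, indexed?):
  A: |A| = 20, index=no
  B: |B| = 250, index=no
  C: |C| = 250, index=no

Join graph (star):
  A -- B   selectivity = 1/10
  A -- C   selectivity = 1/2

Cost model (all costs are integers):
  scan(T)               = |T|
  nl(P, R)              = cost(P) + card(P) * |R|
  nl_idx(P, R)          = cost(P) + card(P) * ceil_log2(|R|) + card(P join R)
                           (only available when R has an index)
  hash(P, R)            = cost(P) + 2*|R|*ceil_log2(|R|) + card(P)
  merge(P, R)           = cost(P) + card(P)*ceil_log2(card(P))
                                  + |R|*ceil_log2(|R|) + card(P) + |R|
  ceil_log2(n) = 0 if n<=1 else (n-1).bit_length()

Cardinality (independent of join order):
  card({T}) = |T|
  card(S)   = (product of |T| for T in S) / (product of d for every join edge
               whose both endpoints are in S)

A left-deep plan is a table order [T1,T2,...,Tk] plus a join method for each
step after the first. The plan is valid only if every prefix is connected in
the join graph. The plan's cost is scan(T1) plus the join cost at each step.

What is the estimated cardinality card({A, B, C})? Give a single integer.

Tables in S: A(20), B(250), C(250)
Edges inside S: A-B(d=10), A-C(d=2)
numerator = 20 * 250 * 250 = 1250000
denominator = 10 * 2 = 20
card(S) = 1250000 / 20 = 62500

62500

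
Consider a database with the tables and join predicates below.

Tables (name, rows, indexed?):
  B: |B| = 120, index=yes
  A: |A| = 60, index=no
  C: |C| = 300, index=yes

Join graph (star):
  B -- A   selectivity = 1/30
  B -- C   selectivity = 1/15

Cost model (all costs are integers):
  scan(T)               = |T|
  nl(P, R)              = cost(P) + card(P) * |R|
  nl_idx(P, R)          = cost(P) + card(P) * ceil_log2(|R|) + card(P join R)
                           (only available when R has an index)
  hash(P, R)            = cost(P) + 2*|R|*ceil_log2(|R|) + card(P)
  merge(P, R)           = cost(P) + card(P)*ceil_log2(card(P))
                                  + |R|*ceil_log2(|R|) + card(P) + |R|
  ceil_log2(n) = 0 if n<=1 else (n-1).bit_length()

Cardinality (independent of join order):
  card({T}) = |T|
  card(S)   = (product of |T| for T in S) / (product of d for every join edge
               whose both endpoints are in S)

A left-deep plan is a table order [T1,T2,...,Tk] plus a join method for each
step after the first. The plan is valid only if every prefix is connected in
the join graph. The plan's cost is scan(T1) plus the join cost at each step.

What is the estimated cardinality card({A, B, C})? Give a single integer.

Tables in S: A(60), B(120), C(300)
Edges inside S: B-A(d=30), B-C(d=15)
numerator = 60 * 120 * 300 = 2160000
denominator = 30 * 15 = 450
card(S) = 2160000 / 450 = 4800

4800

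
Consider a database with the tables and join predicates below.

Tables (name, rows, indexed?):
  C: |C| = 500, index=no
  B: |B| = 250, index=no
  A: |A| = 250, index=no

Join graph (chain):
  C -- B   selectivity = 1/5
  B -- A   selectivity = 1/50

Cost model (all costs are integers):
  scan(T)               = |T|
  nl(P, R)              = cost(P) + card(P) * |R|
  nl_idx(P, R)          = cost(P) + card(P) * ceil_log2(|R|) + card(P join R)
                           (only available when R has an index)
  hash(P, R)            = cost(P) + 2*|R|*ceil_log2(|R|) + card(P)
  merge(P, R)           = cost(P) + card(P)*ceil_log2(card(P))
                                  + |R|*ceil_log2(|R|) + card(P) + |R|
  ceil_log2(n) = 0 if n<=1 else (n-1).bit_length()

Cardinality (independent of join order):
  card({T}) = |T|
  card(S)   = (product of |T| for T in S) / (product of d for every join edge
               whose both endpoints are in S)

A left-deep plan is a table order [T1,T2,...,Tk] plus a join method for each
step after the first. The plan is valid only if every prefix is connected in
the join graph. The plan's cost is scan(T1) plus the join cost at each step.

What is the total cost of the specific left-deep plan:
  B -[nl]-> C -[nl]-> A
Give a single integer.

6375250

step 1: scan B: cost=250, card=250
step 2: join C via nl
    card(P join C) = 250*500/(5) = 25000
    cost = 250 + 250*500 = 125250
step 3: join A via nl
    card(P join A) = 25000*250/(50) = 125000
    cost = 125250 + 25000*250 = 6375250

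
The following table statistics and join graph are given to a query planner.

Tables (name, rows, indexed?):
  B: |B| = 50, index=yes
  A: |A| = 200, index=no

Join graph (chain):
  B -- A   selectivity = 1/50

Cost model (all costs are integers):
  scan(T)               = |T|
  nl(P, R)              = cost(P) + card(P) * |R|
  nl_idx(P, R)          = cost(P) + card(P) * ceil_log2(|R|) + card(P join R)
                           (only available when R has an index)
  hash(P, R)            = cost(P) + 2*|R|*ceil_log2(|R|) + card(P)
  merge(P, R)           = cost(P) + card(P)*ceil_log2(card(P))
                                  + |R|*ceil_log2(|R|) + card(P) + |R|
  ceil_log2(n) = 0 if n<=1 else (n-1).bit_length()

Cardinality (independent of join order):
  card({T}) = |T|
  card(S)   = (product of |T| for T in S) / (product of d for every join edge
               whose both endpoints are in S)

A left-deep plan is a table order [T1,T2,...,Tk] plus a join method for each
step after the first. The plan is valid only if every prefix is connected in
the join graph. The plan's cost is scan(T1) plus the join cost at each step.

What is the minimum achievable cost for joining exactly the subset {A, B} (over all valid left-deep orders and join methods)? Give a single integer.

Selinger DP over subsets of {A,B}:
  {B}: scan cost=50, card=50
  {A}: scan cost=200, card=200
  {AB}: card=200; try (B,hash)→1000, (B,nl_idx)→1600, (A,merge)→2200, (B,merge)→2350, (A,hash)→3300, (A,nl)→10050 …(+1); best=1000 via (B,hash)

1000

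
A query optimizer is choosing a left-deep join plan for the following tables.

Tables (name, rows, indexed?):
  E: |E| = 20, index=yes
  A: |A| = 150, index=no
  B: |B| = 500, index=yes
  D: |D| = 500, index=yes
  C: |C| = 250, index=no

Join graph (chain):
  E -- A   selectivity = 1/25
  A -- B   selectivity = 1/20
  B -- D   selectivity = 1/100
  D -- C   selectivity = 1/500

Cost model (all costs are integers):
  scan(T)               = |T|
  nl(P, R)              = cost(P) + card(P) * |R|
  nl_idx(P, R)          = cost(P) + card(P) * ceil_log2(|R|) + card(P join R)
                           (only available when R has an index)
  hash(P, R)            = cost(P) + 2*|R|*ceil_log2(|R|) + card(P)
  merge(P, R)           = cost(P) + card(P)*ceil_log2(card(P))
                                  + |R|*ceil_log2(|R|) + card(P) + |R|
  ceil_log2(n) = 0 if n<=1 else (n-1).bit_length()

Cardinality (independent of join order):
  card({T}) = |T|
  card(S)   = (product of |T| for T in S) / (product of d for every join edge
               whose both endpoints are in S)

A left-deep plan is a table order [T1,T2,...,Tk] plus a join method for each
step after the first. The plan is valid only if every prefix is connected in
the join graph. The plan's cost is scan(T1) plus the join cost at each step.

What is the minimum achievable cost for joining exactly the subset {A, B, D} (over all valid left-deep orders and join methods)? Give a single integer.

12400

Selinger DP over subsets of {A,B,D}:
  {A}: scan cost=150, card=150
  {B}: scan cost=500, card=500
  {D}: scan cost=500, card=500
  {AB}: card=3750; try (A,hash)→3400, (B,nl_idx)→5250, (B,merge)→6500, (A,merge)→6850, (B,hash)→9300, (B,nl)→75150 …(+1); best=3400 via (A,hash)
  {BD}: card=2500; try (D,nl_idx)→7500, (B,nl_idx)→7500, (D,hash)→10000, (B,hash)→10000, (D,merge)→10500, (B,merge)→10500 …(+2); best=7500 via (D,nl_idx)
  {ABD}: card=18750; try (A,hash)→12400, (D,hash)→16150, (A,merge)→41350, (D,nl_idx)→55900, (D,merge)→57150, (A,nl)→382500 …(+1); best=12400 via (A,hash)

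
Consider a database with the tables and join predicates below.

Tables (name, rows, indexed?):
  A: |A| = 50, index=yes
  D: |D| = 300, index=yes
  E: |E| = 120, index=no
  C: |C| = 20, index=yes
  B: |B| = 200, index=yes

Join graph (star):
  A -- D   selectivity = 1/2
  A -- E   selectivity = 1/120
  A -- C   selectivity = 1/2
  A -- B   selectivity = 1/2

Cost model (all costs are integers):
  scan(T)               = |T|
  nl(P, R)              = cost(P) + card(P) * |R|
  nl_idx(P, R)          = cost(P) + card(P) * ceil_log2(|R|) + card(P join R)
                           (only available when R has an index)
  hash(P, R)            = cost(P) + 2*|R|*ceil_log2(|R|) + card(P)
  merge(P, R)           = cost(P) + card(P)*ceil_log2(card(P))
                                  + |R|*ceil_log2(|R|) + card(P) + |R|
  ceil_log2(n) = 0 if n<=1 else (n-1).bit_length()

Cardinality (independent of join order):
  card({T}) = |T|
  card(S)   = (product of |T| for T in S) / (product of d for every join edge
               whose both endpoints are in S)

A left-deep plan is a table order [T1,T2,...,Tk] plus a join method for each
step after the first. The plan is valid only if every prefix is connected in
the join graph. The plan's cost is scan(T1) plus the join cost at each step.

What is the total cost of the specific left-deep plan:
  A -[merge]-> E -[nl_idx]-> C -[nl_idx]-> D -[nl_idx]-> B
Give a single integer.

8181610

step 1: scan A: cost=50, card=50
step 2: join E via merge
    card(P join E) = 50*120/(120) = 50
    cost = 50 + 50*6 + 120*7 + 50 + 120 = 1360
step 3: join C via nl_idx
    card(P join C) = 50*20/(2) = 500
    cost = 1360 + 50*5 + 500 = 2110
step 4: join D via nl_idx
    card(P join D) = 500*300/(2) = 75000
    cost = 2110 + 500*9 + 75000 = 81610
step 5: join B via nl_idx
    card(P join B) = 75000*200/(2) = 7500000
    cost = 81610 + 75000*8 + 7500000 = 8181610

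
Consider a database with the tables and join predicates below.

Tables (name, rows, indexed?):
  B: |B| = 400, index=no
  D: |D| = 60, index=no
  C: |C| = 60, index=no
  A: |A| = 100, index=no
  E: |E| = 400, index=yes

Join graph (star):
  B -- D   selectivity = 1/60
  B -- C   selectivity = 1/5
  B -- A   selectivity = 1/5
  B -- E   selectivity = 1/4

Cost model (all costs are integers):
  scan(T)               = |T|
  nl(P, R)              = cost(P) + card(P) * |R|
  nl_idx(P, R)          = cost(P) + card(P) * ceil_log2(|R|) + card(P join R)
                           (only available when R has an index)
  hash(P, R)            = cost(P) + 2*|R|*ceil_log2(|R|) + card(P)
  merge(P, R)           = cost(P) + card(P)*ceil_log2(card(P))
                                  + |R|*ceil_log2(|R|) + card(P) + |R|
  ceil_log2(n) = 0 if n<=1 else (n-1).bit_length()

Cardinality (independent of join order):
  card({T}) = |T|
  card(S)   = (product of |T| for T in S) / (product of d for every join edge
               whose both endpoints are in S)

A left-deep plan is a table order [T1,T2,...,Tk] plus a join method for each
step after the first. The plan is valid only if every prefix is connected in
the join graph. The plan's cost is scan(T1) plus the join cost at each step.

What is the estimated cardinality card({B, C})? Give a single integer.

Tables in S: B(400), C(60)
Edges inside S: B-C(d=5)
numerator = 400 * 60 = 24000
denominator = 5 = 5
card(S) = 24000 / 5 = 4800

4800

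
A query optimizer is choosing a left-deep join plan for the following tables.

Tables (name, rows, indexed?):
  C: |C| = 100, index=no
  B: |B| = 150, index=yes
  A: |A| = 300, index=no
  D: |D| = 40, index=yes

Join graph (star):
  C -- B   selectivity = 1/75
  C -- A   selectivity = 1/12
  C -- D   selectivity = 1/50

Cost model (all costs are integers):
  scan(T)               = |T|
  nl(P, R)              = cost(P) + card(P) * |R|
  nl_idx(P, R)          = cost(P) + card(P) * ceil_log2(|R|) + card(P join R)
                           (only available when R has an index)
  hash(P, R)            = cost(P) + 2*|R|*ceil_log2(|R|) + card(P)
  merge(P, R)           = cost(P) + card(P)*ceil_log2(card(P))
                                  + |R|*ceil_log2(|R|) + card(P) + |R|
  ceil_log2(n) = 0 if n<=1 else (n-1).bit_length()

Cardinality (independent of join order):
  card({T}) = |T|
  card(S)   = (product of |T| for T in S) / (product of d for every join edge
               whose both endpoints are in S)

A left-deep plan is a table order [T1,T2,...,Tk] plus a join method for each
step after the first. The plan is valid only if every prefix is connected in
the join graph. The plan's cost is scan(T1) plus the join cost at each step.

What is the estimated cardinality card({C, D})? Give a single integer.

80

Tables in S: C(100), D(40)
Edges inside S: C-D(d=50)
numerator = 100 * 40 = 4000
denominator = 50 = 50
card(S) = 4000 / 50 = 80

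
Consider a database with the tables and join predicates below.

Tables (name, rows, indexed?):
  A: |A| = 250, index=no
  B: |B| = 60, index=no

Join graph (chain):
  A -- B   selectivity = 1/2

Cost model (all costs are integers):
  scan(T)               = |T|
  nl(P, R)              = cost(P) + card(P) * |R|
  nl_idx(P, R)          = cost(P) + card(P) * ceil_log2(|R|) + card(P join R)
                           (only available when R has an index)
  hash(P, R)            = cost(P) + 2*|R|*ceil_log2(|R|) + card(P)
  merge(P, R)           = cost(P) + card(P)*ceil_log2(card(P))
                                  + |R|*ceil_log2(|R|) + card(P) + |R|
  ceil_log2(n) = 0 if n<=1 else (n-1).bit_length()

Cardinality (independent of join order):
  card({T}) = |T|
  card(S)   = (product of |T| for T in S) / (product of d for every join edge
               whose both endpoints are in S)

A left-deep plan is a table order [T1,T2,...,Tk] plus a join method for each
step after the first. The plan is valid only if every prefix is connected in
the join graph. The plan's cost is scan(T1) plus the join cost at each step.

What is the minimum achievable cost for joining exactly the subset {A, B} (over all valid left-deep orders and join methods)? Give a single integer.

Selinger DP over subsets of {A,B}:
  {A}: scan cost=250, card=250
  {B}: scan cost=60, card=60
  {AB}: card=7500; try (B,hash)→1220, (A,merge)→2730, (B,merge)→2920, (A,hash)→4120, (A,nl)→15060, (B,nl)→15250; best=1220 via (B,hash)

1220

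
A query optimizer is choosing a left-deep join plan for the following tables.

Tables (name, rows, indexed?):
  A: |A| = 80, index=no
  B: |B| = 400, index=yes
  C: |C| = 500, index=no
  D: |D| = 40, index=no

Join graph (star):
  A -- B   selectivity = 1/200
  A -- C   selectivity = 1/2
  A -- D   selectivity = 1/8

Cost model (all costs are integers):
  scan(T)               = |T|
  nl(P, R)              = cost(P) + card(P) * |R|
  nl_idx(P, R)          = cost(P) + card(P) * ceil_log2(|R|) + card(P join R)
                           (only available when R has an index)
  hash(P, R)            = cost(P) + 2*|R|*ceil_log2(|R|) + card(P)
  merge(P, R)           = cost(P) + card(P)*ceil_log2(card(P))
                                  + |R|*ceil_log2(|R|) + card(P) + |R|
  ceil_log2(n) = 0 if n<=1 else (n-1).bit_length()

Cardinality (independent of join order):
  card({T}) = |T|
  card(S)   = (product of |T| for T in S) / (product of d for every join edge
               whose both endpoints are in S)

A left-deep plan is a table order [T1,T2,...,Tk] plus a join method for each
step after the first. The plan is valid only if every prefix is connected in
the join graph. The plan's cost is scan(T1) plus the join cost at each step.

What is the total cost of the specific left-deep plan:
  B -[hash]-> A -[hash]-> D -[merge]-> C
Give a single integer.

16360

step 1: scan B: cost=400, card=400
step 2: join A via hash
    card(P join A) = 400*80/(200) = 160
    cost = 400 + 2*80*7 + 400 = 1920
step 3: join D via hash
    card(P join D) = 160*40/(8) = 800
    cost = 1920 + 2*40*6 + 160 = 2560
step 4: join C via merge
    card(P join C) = 800*500/(2) = 200000
    cost = 2560 + 800*10 + 500*9 + 800 + 500 = 16360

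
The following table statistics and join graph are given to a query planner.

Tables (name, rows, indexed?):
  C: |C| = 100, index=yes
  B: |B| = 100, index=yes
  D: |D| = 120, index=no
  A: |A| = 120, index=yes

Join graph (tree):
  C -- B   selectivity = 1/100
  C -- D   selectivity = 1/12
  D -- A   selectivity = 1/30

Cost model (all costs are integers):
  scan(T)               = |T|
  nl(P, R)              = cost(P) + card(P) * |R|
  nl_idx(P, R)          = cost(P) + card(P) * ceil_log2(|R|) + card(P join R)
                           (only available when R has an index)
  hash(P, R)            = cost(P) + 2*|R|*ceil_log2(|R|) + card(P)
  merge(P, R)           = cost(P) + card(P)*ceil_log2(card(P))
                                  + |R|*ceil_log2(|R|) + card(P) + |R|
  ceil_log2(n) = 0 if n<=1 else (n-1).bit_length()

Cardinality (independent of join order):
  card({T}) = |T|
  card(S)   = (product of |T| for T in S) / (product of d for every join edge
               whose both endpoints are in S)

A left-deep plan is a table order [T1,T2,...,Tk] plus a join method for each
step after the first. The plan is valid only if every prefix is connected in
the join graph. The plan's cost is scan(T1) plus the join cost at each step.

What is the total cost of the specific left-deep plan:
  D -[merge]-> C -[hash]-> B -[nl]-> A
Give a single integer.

124280

step 1: scan D: cost=120, card=120
step 2: join C via merge
    card(P join C) = 120*100/(12) = 1000
    cost = 120 + 120*7 + 100*7 + 120 + 100 = 1880
step 3: join B via hash
    card(P join B) = 1000*100/(100) = 1000
    cost = 1880 + 2*100*7 + 1000 = 4280
step 4: join A via nl
    card(P join A) = 1000*120/(30) = 4000
    cost = 4280 + 1000*120 = 124280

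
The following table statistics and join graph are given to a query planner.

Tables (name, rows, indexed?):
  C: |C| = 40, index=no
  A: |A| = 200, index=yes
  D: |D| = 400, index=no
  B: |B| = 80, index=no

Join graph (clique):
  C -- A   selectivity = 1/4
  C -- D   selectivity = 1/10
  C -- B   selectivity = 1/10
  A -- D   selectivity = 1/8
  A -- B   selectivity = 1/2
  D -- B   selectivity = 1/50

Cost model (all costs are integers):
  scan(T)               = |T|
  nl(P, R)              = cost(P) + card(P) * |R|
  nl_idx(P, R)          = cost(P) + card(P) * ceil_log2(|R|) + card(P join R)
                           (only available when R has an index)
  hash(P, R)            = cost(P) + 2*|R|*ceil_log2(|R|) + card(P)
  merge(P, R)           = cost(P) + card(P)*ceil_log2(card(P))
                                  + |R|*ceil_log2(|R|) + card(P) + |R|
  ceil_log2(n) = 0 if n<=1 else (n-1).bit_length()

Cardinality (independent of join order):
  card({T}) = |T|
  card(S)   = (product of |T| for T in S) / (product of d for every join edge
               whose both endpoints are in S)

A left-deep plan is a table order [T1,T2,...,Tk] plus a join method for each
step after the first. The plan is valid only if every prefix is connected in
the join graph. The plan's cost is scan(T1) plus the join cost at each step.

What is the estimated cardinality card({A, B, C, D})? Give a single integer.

800

Tables in S: A(200), B(80), C(40), D(400)
Edges inside S: C-A(d=4), C-D(d=10), C-B(d=10), A-D(d=8), A-B(d=2), D-B(d=50)
numerator = 200 * 80 * 40 * 400 = 256000000
denominator = 4 * 10 * 10 * 8 * 2 * 50 = 320000
card(S) = 256000000 / 320000 = 800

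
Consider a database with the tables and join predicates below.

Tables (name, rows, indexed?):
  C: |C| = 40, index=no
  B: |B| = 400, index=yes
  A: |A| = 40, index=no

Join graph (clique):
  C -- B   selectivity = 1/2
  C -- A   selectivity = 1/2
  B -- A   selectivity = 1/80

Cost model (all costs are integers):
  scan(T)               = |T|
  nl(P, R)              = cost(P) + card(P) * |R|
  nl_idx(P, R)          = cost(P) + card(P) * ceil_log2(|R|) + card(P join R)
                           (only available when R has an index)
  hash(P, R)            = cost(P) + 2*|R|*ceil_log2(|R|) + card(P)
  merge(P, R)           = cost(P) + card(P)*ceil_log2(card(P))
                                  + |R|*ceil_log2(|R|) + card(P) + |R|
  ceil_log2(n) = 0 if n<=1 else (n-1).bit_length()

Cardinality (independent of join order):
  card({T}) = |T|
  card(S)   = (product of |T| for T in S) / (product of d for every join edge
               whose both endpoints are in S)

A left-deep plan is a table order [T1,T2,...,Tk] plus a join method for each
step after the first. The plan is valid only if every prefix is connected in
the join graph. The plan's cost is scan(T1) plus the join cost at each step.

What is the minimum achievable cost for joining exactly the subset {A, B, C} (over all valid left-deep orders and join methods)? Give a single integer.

Selinger DP over subsets of {A,B,C}:
  {C}: scan cost=40, card=40
  {B}: scan cost=400, card=400
  {A}: scan cost=40, card=40
  {BC}: card=8000; try (C,hash)→1280, (B,merge)→4320, (C,merge)→4680, (B,hash)→7280, (B,nl_idx)→8400, (B,nl)→16040 …(+1); best=1280 via (C,hash)
  {AC}: card=800; try (C,hash)→560, (A,hash)→560, (C,merge)→600, (A,merge)→600, (C,nl)→1640, (A,nl)→1640; best=560 via (C,hash)
  {AB}: card=200; try (B,nl_idx)→600, (A,hash)→1280, (B,merge)→4320, (A,merge)→4680, (B,hash)→7280, (B,nl)→16040 …(+1); best=600 via (B,nl_idx)
  {ABC}: card=2000; try (C,hash)→1280, (C,merge)→2680, (B,hash)→8560, (C,nl)→8600, (B,nl_idx)→9760, (A,hash)→9760 …(+4); best=1280 via (C,hash)

1280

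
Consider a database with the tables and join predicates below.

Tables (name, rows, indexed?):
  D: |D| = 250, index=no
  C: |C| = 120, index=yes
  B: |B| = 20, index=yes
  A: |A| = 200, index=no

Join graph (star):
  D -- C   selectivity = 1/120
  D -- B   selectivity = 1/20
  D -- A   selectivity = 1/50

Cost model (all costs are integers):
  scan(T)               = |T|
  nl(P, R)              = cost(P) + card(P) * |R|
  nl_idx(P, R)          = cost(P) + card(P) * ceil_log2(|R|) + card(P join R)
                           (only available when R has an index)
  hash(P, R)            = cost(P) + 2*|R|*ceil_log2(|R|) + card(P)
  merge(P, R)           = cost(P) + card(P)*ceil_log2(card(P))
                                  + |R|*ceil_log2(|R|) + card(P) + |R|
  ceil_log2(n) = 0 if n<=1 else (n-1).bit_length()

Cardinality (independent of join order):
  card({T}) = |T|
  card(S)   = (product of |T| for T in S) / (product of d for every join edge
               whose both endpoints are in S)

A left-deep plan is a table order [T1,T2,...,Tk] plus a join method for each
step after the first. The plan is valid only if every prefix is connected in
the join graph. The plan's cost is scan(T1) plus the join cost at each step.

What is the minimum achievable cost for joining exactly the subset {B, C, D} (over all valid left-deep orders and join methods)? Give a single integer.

Selinger DP over subsets of {B,C,D}:
  {D}: scan cost=250, card=250
  {C}: scan cost=120, card=120
  {B}: scan cost=20, card=20
  {CD}: card=250; try (C,hash)→2180, (C,nl_idx)→2250, (D,merge)→3330, (C,merge)→3460, (D,hash)→4240, (D,nl)→30120 …(+1); best=2180 via (C,hash)
  {BD}: card=250; try (B,hash)→700, (B,nl_idx)→1750, (D,merge)→2390, (B,merge)→2620, (D,hash)→4040, (D,nl)→5020 …(+1); best=700 via (B,hash)
  {BCD}: card=250; try (C,hash)→2630, (B,hash)→2630, (C,nl_idx)→2700, (B,nl_idx)→3680, (C,merge)→3910, (B,merge)→4550 …(+2); best=2630 via (C,hash)

2630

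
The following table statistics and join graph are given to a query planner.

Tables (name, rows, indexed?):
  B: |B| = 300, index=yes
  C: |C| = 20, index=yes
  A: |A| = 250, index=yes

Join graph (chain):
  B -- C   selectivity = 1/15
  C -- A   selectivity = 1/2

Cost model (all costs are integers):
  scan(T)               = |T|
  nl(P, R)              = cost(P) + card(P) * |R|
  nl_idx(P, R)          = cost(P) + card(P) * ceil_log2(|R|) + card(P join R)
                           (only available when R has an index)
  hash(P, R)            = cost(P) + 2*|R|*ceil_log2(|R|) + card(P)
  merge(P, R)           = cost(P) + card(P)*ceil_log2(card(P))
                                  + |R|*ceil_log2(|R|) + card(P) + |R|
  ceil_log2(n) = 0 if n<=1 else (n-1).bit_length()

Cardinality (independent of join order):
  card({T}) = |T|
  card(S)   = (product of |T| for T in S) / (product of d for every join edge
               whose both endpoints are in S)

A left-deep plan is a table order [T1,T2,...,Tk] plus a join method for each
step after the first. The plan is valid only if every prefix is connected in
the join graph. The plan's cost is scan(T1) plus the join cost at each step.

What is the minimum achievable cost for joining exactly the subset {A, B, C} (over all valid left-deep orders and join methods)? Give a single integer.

5000

Selinger DP over subsets of {A,B,C}:
  {B}: scan cost=300, card=300
  {C}: scan cost=20, card=20
  {A}: scan cost=250, card=250
  {BC}: card=400; try (B,nl_idx)→600, (C,hash)→800, (C,nl_idx)→2200, (B,merge)→3140, (C,merge)→3420, (B,hash)→5440 …(+2); best=600 via (B,nl_idx)
  {AC}: card=2500; try (C,hash)→700, (A,merge)→2390, (C,merge)→2620, (A,nl_idx)→2680, (C,nl_idx)→4000, (A,hash)→4040 …(+2); best=700 via (C,hash)
  {ABC}: card=50000; try (A,hash)→5000, (A,merge)→6850, (B,hash)→8600, (B,merge)→36200, (A,nl_idx)→53800, (B,nl_idx)→73200 …(+2); best=5000 via (A,hash)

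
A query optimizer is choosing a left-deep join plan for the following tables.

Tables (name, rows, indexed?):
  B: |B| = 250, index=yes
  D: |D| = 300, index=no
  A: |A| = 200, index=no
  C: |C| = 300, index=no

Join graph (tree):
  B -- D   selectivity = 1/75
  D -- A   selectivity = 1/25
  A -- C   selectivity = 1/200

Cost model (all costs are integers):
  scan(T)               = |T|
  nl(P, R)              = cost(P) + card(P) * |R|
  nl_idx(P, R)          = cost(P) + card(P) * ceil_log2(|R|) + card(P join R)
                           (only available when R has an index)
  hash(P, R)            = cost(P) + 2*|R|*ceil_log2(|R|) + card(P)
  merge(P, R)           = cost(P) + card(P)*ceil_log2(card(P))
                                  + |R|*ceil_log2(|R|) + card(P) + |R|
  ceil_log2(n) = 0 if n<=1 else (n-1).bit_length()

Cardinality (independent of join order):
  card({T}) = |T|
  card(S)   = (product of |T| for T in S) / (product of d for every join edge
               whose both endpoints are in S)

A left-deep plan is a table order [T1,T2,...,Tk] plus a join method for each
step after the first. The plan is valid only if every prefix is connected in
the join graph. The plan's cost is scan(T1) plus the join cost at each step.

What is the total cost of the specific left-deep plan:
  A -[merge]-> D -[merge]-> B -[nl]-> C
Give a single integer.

2438450

step 1: scan A: cost=200, card=200
step 2: join D via merge
    card(P join D) = 200*300/(25) = 2400
    cost = 200 + 200*8 + 300*9 + 200 + 300 = 5000
step 3: join B via merge
    card(P join B) = 2400*250/(75) = 8000
    cost = 5000 + 2400*12 + 250*8 + 2400 + 250 = 38450
step 4: join C via nl
    card(P join C) = 8000*300/(200) = 12000
    cost = 38450 + 8000*300 = 2438450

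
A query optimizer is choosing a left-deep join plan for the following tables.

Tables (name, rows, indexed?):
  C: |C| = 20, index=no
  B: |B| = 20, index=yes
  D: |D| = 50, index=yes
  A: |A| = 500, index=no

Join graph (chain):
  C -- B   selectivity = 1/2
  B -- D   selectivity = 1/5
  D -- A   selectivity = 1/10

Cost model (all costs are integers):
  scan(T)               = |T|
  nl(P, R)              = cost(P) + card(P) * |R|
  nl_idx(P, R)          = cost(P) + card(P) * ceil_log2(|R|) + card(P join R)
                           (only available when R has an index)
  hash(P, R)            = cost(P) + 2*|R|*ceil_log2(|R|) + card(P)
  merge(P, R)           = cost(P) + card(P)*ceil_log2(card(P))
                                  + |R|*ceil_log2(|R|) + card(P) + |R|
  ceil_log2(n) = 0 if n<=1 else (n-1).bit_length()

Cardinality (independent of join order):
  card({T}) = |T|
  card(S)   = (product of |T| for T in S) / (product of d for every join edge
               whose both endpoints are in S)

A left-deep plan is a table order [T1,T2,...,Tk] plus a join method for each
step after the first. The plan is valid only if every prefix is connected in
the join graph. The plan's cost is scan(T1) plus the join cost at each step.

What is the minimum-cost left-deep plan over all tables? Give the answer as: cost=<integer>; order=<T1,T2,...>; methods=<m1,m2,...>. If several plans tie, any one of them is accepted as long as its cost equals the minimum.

Selinger DP (subsets sized 1..n):
  {C}: scan cost=20, card=20
  {B}: scan cost=20, card=20
  {D}: scan cost=50, card=50
  {A}: scan cost=500, card=500
  {BC}: card=200; try (C,hash)→240, (B,hash)→240, (C,merge)→260, (B,merge)→260, (B,nl_idx)→320, (C,nl)→420 …(+1); best=240 via (C,hash)
  {BD}: card=200; try (B,hash)→300, (D,nl_idx)→340, (D,merge)→490, (B,nl_idx)→500, (B,merge)→520, (D,hash)→640 …(+2); best=300 via (B,hash)
  {AD}: card=2500; try (D,hash)→1600, (A,merge)→5400, (D,merge)→5850, (D,nl_idx)→6000, (A,hash)→9100, (A,nl)→25050 …(+1); best=1600 via (D,hash)
  {BCD}: card=2000; try (C,hash)→700, (D,hash)→1040, (C,merge)→2220, (D,merge)→2390, (D,nl_idx)→3440, (C,nl)→4300 …(+1); best=700 via (C,hash)
  {ABD}: card=10000; try (B,hash)→4300, (A,merge)→7100, (A,hash)→9500, (B,nl_idx)→24100, (B,merge)→34220, (B,nl)→51600 …(+1); best=4300 via (B,hash)
  {ABCD}: card=100000; try (A,hash)→11700, (C,hash)→14500, (A,merge)→29700, (C,merge)→154420, (C,nl)→204300, (A,nl)→1000700; best=11700 via (A,hash)

cost=11700; order=D,B,C,A; methods=hash,hash,hash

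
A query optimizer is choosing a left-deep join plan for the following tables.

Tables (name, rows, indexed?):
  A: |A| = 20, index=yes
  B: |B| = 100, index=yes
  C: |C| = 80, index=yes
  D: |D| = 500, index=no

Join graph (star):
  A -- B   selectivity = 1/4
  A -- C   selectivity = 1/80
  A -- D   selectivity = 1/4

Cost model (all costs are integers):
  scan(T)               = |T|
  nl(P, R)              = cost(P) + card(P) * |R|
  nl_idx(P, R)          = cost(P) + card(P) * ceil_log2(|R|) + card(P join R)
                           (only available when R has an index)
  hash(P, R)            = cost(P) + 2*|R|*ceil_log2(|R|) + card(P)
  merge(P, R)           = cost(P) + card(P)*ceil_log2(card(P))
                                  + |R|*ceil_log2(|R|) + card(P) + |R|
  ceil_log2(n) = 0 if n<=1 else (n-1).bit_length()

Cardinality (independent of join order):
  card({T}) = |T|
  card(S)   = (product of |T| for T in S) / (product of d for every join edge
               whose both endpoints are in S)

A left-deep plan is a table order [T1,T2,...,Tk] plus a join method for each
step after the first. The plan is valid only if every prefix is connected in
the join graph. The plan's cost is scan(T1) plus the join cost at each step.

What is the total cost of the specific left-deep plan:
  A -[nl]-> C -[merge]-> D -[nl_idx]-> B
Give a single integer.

step 1: scan A: cost=20, card=20
step 2: join C via nl
    card(P join C) = 20*80/(80) = 20
    cost = 20 + 20*80 = 1620
step 3: join D via merge
    card(P join D) = 20*500/(4) = 2500
    cost = 1620 + 20*5 + 500*9 + 20 + 500 = 6740
step 4: join B via nl_idx
    card(P join B) = 2500*100/(4) = 62500
    cost = 6740 + 2500*7 + 62500 = 86740

86740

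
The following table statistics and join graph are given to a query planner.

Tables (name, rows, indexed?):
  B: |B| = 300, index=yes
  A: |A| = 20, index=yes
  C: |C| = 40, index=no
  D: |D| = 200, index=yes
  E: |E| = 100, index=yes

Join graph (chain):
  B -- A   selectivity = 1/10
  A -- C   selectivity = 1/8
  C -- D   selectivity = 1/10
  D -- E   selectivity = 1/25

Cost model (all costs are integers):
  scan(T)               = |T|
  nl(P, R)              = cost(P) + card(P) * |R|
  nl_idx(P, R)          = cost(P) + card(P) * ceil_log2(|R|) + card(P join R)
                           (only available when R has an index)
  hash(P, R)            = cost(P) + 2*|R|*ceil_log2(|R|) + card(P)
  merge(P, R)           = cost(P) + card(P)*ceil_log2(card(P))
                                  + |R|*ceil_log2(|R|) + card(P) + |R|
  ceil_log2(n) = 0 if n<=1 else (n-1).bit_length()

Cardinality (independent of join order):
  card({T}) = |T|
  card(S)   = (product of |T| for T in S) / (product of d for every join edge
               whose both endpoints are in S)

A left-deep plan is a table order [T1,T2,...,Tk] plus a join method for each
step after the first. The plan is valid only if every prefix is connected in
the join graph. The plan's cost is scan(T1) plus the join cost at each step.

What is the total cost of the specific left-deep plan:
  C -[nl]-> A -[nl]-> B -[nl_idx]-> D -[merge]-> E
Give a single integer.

step 1: scan C: cost=40, card=40
step 2: join A via nl
    card(P join A) = 40*20/(8) = 100
    cost = 40 + 40*20 = 840
step 3: join B via nl
    card(P join B) = 100*300/(10) = 3000
    cost = 840 + 100*300 = 30840
step 4: join D via nl_idx
    card(P join D) = 3000*200/(10) = 60000
    cost = 30840 + 3000*8 + 60000 = 114840
step 5: join E via merge
    card(P join E) = 60000*100/(25) = 240000
    cost = 114840 + 60000*16 + 100*7 + 60000 + 100 = 1135640

1135640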